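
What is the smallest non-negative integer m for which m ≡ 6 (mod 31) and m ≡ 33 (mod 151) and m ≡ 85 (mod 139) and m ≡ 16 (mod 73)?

9333796

From m ≡ 6 (mod 31) write m = 6 + 31t. Substituting into m ≡ 33 (mod 151) gives 31t ≡ 27 (mod 151), and since 31⁻¹ ≡ 39 (mod 151), t ≡ 147. Hence m ≡ 6 + 31·147 = 4563 (mod 4681).
From m ≡ 4563 (mod 4681) write m = 4563 + 4681t. Substituting into m ≡ 85 (mod 139) gives 4681t ≡ 109 (mod 139), and since 94⁻¹ ≡ 105 (mod 139), t ≡ 47. Hence m ≡ 4563 + 4681·47 = 224570 (mod 650659).
From m ≡ 224570 (mod 650659) write m = 224570 + 650659t. Substituting into m ≡ 16 (mod 73) gives 650659t ≡ 67 (mod 73), and since 10⁻¹ ≡ 22 (mod 73), t ≡ 14. Hence m ≡ 224570 + 650659·14 = 9333796 (mod 47498107).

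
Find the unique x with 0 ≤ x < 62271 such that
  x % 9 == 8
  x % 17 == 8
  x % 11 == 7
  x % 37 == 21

From x ≡ 8 (mod 9) write x = 8 + 9t. Substituting into x ≡ 8 (mod 17) gives 9t ≡ 0 (mod 17), and since 9⁻¹ ≡ 2 (mod 17), t ≡ 0. Hence x ≡ 8 + 9·0 = 8 (mod 153).
From x ≡ 8 (mod 153) write x = 8 + 153t. Substituting into x ≡ 7 (mod 11) gives 153t ≡ 10 (mod 11), and since 10⁻¹ ≡ 10 (mod 11), t ≡ 1. Hence x ≡ 8 + 153·1 = 161 (mod 1683).
From x ≡ 161 (mod 1683) write x = 161 + 1683t. Substituting into x ≡ 21 (mod 37) gives 1683t ≡ 8 (mod 37), and since 18⁻¹ ≡ 35 (mod 37), t ≡ 21. Hence x ≡ 161 + 1683·21 = 35504 (mod 62271).

35504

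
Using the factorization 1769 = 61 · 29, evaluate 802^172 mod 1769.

691

Mod 61: 802 ≡ 9; by Fermat, exponent reduces to 172 mod 60 = 52; 9^52 ≡ 20 (mod 61).
Mod 29: 802 ≡ 19; by Fermat, exponent reduces to 172 mod 28 = 4; 19^4 ≡ 24 (mod 29).
Combine by CRT: x ≡ 20 (mod 61), x ≡ 24 (mod 29) ⇒ x ≡ 691 (mod 1769).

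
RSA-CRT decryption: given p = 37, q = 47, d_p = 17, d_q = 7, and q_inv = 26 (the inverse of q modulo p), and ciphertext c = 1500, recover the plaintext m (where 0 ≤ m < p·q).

m₁ = c^(d_p) mod p: c ≡ 20 (mod 37), and 20^17 mod 37 = 24.
m₂ = c^(d_q) mod q: c ≡ 43 (mod 47), and 43^7 mod 47 = 19.
h = q_inv·(m₁ − m₂) mod p = 26·(24 − 19) mod 37 = 19.
m = m₂ + h·q = 19 + 19·47 = 912.

912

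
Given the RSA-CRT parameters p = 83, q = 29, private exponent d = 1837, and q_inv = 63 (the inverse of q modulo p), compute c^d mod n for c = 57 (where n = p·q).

d_p = d mod (p−1) = 1837 mod 82 = 33; d_q = d mod (q−1) = 17.
m₁ = c^(d_p) mod p: c ≡ 57 (mod 83), and 57^33 mod 83 = 6.
m₂ = c^(d_q) mod q: c ≡ 28 (mod 29), and 28^17 mod 29 = 28.
h = q_inv·(m₁ − m₂) mod p = 63·(6 − 28) mod 83 = 25.
m = m₂ + h·q = 28 + 25·29 = 753.

753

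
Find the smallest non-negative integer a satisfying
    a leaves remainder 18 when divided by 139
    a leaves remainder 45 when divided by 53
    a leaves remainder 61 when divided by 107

Combine the congruences pairwise.
From a ≡ 18 (mod 139) write a = 18 + 139t. Substituting into a ≡ 45 (mod 53) gives 139t ≡ 27 (mod 53), and since 33⁻¹ ≡ 45 (mod 53), t ≡ 49. Hence a ≡ 18 + 139·49 = 6829 (mod 7367).
From a ≡ 6829 (mod 7367) write a = 6829 + 7367t. Substituting into a ≡ 61 (mod 107) gives 7367t ≡ 80 (mod 107), and since 91⁻¹ ≡ 20 (mod 107), t ≡ 102. Hence a ≡ 6829 + 7367·102 = 758263 (mod 788269).

758263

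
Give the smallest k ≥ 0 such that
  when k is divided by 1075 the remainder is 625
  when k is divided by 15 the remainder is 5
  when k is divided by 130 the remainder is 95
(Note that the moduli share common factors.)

Combine the congruences pairwise.
gcd(1075, 15) = 5 and 5 | (5 − 625), so the pair is consistent; merging gives k ≡ 1700 (mod 3225), where 3225 = lcm(1075, 15).
gcd(3225, 130) = 5 and 5 | (95 − 1700), so the pair is consistent; merging gives k ≡ 24275 (mod 83850), where 83850 = lcm(3225, 130).
The solution is unique modulo lcm(1075, 15, 130) = 83850.

24275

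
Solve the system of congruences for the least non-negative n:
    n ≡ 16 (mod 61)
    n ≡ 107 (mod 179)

Combine the congruences pairwise.
From n ≡ 16 (mod 61) write n = 16 + 61t. Substituting into n ≡ 107 (mod 179) gives 61t ≡ 91 (mod 179), and since 61⁻¹ ≡ 135 (mod 179), t ≡ 113. Hence n ≡ 16 + 61·113 = 6909 (mod 10919).

6909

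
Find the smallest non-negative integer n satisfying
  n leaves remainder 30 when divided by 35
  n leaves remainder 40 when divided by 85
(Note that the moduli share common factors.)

380

gcd(35, 85) = 5 and 5 | (40 − 30), so the pair is consistent; merging gives n ≡ 380 (mod 595), where 595 = lcm(35, 85).
The solution is unique modulo lcm(35, 85) = 595.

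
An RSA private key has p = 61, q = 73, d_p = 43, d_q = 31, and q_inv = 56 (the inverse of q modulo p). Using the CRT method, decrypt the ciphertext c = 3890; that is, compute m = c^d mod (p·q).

m₁ = c^(d_p) mod p: c ≡ 47 (mod 61), and 47^43 mod 61 = 47.
m₂ = c^(d_q) mod q: c ≡ 21 (mod 73), and 21^31 mod 73 = 56.
h = q_inv·(m₁ − m₂) mod p = 56·(47 − 56) mod 61 = 45.
m = m₂ + h·q = 56 + 45·73 = 3341.

3341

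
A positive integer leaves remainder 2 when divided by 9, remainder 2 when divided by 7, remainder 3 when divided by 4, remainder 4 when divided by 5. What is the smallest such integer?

Combine the congruences pairwise.
From t ≡ 2 (mod 9) write t = 2 + 9s. Substituting into t ≡ 2 (mod 7) gives 9s ≡ 0 (mod 7), and since 2⁻¹ ≡ 4 (mod 7), s ≡ 0. Hence t ≡ 2 + 9·0 = 2 (mod 63).
From t ≡ 2 (mod 63) write t = 2 + 63s. Substituting into t ≡ 3 (mod 4) gives 63s ≡ 1 (mod 4), and since 3⁻¹ ≡ 3 (mod 4), s ≡ 3. Hence t ≡ 2 + 63·3 = 191 (mod 252).
From t ≡ 191 (mod 252) write t = 191 + 252s. Substituting into t ≡ 4 (mod 5) gives 252s ≡ 3 (mod 5), and since 2⁻¹ ≡ 3 (mod 5), s ≡ 4. Hence t ≡ 191 + 252·4 = 1199 (mod 1260).

1199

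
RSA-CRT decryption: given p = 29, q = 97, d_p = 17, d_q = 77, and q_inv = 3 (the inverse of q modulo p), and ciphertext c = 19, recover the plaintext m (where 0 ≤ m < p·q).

m₁ = c^(d_p) mod p: c ≡ 19 (mod 29), and 19^17 mod 29 = 14.
m₂ = c^(d_q) mod q: c ≡ 19 (mod 97), and 19^77 mod 97 = 52.
h = q_inv·(m₁ − m₂) mod p = 3·(14 − 52) mod 29 = 2.
m = m₂ + h·q = 52 + 2·97 = 246.

246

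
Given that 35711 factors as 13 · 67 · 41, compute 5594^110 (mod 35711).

Mod 13: 5594 ≡ 4; by Fermat, exponent reduces to 110 mod 12 = 2; 4^2 ≡ 3 (mod 13).
Mod 67: 5594 ≡ 33; by Fermat, exponent reduces to 110 mod 66 = 44; 33^44 ≡ 37 (mod 67).
Mod 41: 5594 ≡ 18; by Fermat, exponent reduces to 110 mod 40 = 30; 18^30 ≡ 1 (mod 41).
Combine by CRT: x ≡ 3 (mod 13), x ≡ 37 (mod 67), x ≡ 1 (mod 41) ⇒ x ≡ 12834 (mod 35711).

12834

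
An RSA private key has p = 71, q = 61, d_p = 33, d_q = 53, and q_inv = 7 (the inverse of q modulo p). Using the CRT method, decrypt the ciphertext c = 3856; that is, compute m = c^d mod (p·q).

m₁ = c^(d_p) mod p: c ≡ 22 (mod 71), and 22^33 mod 71 = 11.
m₂ = c^(d_q) mod q: c ≡ 13 (mod 61), and 13^53 mod 61 = 47.
h = q_inv·(m₁ − m₂) mod p = 7·(11 − 47) mod 71 = 32.
m = m₂ + h·q = 47 + 32·61 = 1999.

1999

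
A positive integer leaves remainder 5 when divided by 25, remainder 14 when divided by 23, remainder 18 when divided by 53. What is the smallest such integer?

1555

Combine the congruences pairwise.
From n ≡ 5 (mod 25) write n = 5 + 25t. Substituting into n ≡ 14 (mod 23) gives 25t ≡ 9 (mod 23), and since 2⁻¹ ≡ 12 (mod 23), t ≡ 16. Hence n ≡ 5 + 25·16 = 405 (mod 575).
From n ≡ 405 (mod 575) write n = 405 + 575t. Substituting into n ≡ 18 (mod 53) gives 575t ≡ 37 (mod 53), and since 45⁻¹ ≡ 33 (mod 53), t ≡ 2. Hence n ≡ 405 + 575·2 = 1555 (mod 30475).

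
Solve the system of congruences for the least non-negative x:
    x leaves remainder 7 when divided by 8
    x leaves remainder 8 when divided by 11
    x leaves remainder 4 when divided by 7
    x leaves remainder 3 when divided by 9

The moduli are pairwise coprime; N = 8·11·7·9 = 5544.
N/8 = 693; 693 ≡ 5 (mod 8); 5·5 ≡ 1, so inverse 5.
N/11 = 504; 504 ≡ 9 (mod 11); 9·5 ≡ 1, so inverse 5.
N/7 = 792; 792 ≡ 1 (mod 7), inverse 1.
N/9 = 616; 616 ≡ 4 (mod 9); 4·7 ≡ 1, so inverse 7.
x ≡ 7·693·5 + 8·504·5 + 4·792·1 + 3·616·7 = 60519.
60519 mod 5544 = 5079.

5079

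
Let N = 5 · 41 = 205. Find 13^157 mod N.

53

Mod 5: 13 ≡ 3; by Fermat, exponent reduces to 157 mod 4 = 1; 3^1 ≡ 3 (mod 5).
Mod 41: 13 ≡ 13; by Fermat, exponent reduces to 157 mod 40 = 37; 13^37 ≡ 12 (mod 41).
Combine by CRT: x ≡ 3 (mod 5), x ≡ 12 (mod 41) ⇒ x ≡ 53 (mod 205).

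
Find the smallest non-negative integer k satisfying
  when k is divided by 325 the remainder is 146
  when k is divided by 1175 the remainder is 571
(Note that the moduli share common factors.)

7621

gcd(325, 1175) = 25 and 25 | (571 − 146), so the pair is consistent; merging gives k ≡ 7621 (mod 15275), where 15275 = lcm(325, 1175).
The solution is unique modulo lcm(325, 1175) = 15275.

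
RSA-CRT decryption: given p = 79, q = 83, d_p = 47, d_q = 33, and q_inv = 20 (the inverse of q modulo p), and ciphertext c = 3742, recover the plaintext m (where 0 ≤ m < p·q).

1939

m₁ = c^(d_p) mod p: c ≡ 29 (mod 79), and 29^47 mod 79 = 43.
m₂ = c^(d_q) mod q: c ≡ 7 (mod 83), and 7^33 mod 83 = 30.
h = q_inv·(m₁ − m₂) mod p = 20·(43 − 30) mod 79 = 23.
m = m₂ + h·q = 30 + 23·83 = 1939.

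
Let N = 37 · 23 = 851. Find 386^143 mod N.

Mod 37: 386 ≡ 16; by Fermat, exponent reduces to 143 mod 36 = 35; 16^35 ≡ 7 (mod 37).
Mod 23: 386 ≡ 18; by Fermat, exponent reduces to 143 mod 22 = 11; 18^11 ≡ 1 (mod 23).
Combine by CRT: x ≡ 7 (mod 37), x ≡ 1 (mod 23) ⇒ x ≡ 599 (mod 851).

599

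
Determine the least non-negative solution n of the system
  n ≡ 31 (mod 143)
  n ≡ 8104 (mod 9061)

Combine the congruences pairwise.
gcd(143, 9061) = 13 and 13 | (8104 − 31), so the pair is consistent; merging gives n ≡ 71531 (mod 99671), where 99671 = lcm(143, 9061).
The solution is unique modulo lcm(143, 9061) = 99671.

71531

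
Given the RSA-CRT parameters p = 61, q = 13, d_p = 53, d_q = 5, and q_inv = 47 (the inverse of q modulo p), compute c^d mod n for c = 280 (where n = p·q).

310

m₁ = c^(d_p) mod p: c ≡ 36 (mod 61), and 36^53 mod 61 = 5.
m₂ = c^(d_q) mod q: c ≡ 7 (mod 13), and 7^5 mod 13 = 11.
h = q_inv·(m₁ − m₂) mod p = 47·(5 − 11) mod 61 = 23.
m = m₂ + h·q = 11 + 23·13 = 310.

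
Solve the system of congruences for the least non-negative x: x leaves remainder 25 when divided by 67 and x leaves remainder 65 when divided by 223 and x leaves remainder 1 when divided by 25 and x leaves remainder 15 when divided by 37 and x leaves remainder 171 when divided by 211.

2400089301

The moduli are pairwise coprime; N = 67·223·25·37·211 = 2916109675.
N/67 = 43524025; 43524025 ≡ 21 (mod 67); 21·16 ≡ 1, so inverse 16.
N/223 = 13076725; 13076725 ≡ 5 (mod 223); 5·134 ≡ 1, so inverse 134.
N/25 = 116644387; 116644387 ≡ 12 (mod 25); 12·23 ≡ 1, so inverse 23.
N/37 = 78813775; 78813775 ≡ 1 (mod 37), inverse 1.
N/211 = 13820425; 13820425 ≡ 136 (mod 211); 136·45 ≡ 1, so inverse 45.
x ≡ 25·43524025·16 + 65·13076725·134 + 1·116644387·23 + 15·78813775·1 + 171·13820425·45 = 241521082651.
241521082651 mod 2916109675 = 2400089301.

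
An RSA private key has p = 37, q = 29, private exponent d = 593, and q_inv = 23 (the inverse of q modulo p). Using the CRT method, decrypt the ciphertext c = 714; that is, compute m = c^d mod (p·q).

d_p = d mod (p−1) = 593 mod 36 = 17; d_q = d mod (q−1) = 5.
m₁ = c^(d_p) mod p: c ≡ 11 (mod 37), and 11^17 mod 37 = 27.
m₂ = c^(d_q) mod q: c ≡ 18 (mod 29), and 18^5 mod 29 = 15.
h = q_inv·(m₁ − m₂) mod p = 23·(27 − 15) mod 37 = 17.
m = m₂ + h·q = 15 + 17·29 = 508.

508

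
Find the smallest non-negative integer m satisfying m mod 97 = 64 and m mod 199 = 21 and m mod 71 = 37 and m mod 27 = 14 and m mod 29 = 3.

1033411001

The moduli are pairwise coprime; N = 97·199·71·27·29 = 1073111679.
N/97 = 11063007; 11063007 ≡ 60 (mod 97); 60·76 ≡ 1, so inverse 76.
N/199 = 5392521; 5392521 ≡ 19 (mod 199); 19·21 ≡ 1, so inverse 21.
N/71 = 15114249; 15114249 ≡ 53 (mod 71); 53·67 ≡ 1, so inverse 67.
N/27 = 39744877; 39744877 ≡ 13 (mod 27); 13·25 ≡ 1, so inverse 25.
N/29 = 37003851; 37003851 ≡ 25 (mod 29); 25·7 ≡ 1, so inverse 7.
m ≡ 64·11063007·76 + 21·5392521·21 + 37·15114249·67 + 14·39744877·25 + 3·37003851·7 = 108344578901.
108344578901 mod 1073111679 = 1033411001.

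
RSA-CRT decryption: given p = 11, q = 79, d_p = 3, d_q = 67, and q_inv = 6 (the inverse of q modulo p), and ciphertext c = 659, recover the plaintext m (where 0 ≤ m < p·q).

m₁ = c^(d_p) mod p: c ≡ 10 (mod 11), and 10^3 mod 11 = 10.
m₂ = c^(d_q) mod q: c ≡ 27 (mod 79), and 27^67 mod 79 = 61.
h = q_inv·(m₁ − m₂) mod p = 6·(10 − 61) mod 11 = 2.
m = m₂ + h·q = 61 + 2·79 = 219.

219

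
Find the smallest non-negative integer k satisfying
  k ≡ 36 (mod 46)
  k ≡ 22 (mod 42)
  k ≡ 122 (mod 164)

4222

gcd(46, 42) = 2 and 2 | (22 − 36), so the pair is consistent; merging gives k ≡ 358 (mod 966), where 966 = lcm(46, 42).
gcd(966, 164) = 2 and 2 | (122 − 358), so the pair is consistent; merging gives k ≡ 4222 (mod 79212), where 79212 = lcm(966, 164).
The solution is unique modulo lcm(46, 42, 164) = 79212.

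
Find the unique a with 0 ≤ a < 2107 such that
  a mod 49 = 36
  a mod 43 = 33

From a ≡ 36 (mod 49) write a = 36 + 49t. Substituting into a ≡ 33 (mod 43) gives 49t ≡ 40 (mod 43), and since 6⁻¹ ≡ 36 (mod 43), t ≡ 21. Hence a ≡ 36 + 49·21 = 1065 (mod 2107).

1065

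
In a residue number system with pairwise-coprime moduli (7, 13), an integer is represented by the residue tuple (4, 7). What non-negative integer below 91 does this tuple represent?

46

Combine the congruences pairwise.
From x ≡ 4 (mod 7) write x = 4 + 7t. Substituting into x ≡ 7 (mod 13) gives 7t ≡ 3 (mod 13), and since 7⁻¹ ≡ 2 (mod 13), t ≡ 6. Hence x ≡ 4 + 7·6 = 46 (mod 91).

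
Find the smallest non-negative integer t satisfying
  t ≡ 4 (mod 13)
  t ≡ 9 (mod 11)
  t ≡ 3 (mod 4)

The moduli are pairwise coprime; N = 13·11·4 = 572.
N/13 = 44; 44 ≡ 5 (mod 13); 5·8 ≡ 1, so inverse 8.
N/11 = 52; 52 ≡ 8 (mod 11); 8·7 ≡ 1, so inverse 7.
N/4 = 143; 143 ≡ 3 (mod 4); 3·3 ≡ 1, so inverse 3.
t ≡ 4·44·8 + 9·52·7 + 3·143·3 = 5971.
5971 mod 572 = 251.

251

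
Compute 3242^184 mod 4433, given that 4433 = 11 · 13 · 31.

1808

Mod 11: 3242 ≡ 8; by Fermat, exponent reduces to 184 mod 10 = 4; 8^4 ≡ 4 (mod 11).
Mod 13: 3242 ≡ 5; by Fermat, exponent reduces to 184 mod 12 = 4; 5^4 ≡ 1 (mod 13).
Mod 31: 3242 ≡ 18; by Fermat, exponent reduces to 184 mod 30 = 4; 18^4 ≡ 10 (mod 31).
Combine by CRT: x ≡ 4 (mod 11), x ≡ 1 (mod 13), x ≡ 10 (mod 31) ⇒ x ≡ 1808 (mod 4433).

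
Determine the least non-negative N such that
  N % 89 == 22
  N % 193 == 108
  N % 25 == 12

261237

The moduli are pairwise coprime; M = 89·193·25 = 429425.
M/89 = 4825; 4825 ≡ 19 (mod 89); 19·75 ≡ 1, so inverse 75.
M/193 = 2225; 2225 ≡ 102 (mod 193); 102·123 ≡ 1, so inverse 123.
M/25 = 17177; 17177 ≡ 2 (mod 25); 2·13 ≡ 1, so inverse 13.
N ≡ 22·4825·75 + 108·2225·123 + 12·17177·13 = 40197762.
40197762 mod 429425 = 261237.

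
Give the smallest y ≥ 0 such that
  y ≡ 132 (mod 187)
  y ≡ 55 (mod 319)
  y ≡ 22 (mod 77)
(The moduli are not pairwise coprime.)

Combine the congruences pairwise.
gcd(187, 319) = 11 and 11 | (55 − 132), so the pair is consistent; merging gives y ≡ 693 (mod 5423), where 5423 = lcm(187, 319).
gcd(5423, 77) = 11 and 11 | (22 − 693), so the pair is consistent; merging gives y ≡ 16962 (mod 37961), where 37961 = lcm(5423, 77).
The solution is unique modulo lcm(187, 319, 77) = 37961.

16962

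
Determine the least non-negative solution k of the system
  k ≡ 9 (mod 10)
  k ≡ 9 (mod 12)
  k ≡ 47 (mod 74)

1749

gcd(10, 12) = 2 and 2 | (9 − 9), so the pair is consistent; merging gives k ≡ 9 (mod 60), where 60 = lcm(10, 12).
gcd(60, 74) = 2 and 2 | (47 − 9), so the pair is consistent; merging gives k ≡ 1749 (mod 2220), where 2220 = lcm(60, 74).
The solution is unique modulo lcm(10, 12, 74) = 2220.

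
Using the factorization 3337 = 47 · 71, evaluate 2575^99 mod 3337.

237

Mod 47: 2575 ≡ 37; by Fermat, exponent reduces to 99 mod 46 = 7; 37^7 ≡ 2 (mod 47).
Mod 71: 2575 ≡ 19; by Fermat, exponent reduces to 99 mod 70 = 29; 19^29 ≡ 24 (mod 71).
Combine by CRT: x ≡ 2 (mod 47), x ≡ 24 (mod 71) ⇒ x ≡ 237 (mod 3337).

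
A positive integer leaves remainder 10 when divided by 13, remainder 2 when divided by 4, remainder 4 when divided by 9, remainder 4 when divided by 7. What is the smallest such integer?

The moduli are pairwise coprime; N = 13·4·9·7 = 3276.
N/13 = 252; 252 ≡ 5 (mod 13); 5·8 ≡ 1, so inverse 8.
N/4 = 819; 819 ≡ 3 (mod 4); 3·3 ≡ 1, so inverse 3.
N/9 = 364; 364 ≡ 4 (mod 9); 4·7 ≡ 1, so inverse 7.
N/7 = 468; 468 ≡ 6 (mod 7); 6·6 ≡ 1, so inverse 6.
x ≡ 10·252·8 + 2·819·3 + 4·364·7 + 4·468·6 = 46498.
46498 mod 3276 = 634.

634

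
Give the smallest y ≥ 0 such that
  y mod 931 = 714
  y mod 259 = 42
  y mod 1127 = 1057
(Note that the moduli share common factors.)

68677

Combine the congruences pairwise.
gcd(931, 259) = 7 and 7 | (42 − 714), so the pair is consistent; merging gives y ≡ 34230 (mod 34447), where 34447 = lcm(931, 259).
gcd(34447, 1127) = 49 and 49 | (1057 − 34230), so the pair is consistent; merging gives y ≡ 68677 (mod 792281), where 792281 = lcm(34447, 1127).
The solution is unique modulo lcm(931, 259, 1127) = 792281.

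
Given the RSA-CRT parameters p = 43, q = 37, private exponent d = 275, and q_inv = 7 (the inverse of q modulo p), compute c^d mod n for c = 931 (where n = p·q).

549

d_p = d mod (p−1) = 275 mod 42 = 23; d_q = d mod (q−1) = 23.
m₁ = c^(d_p) mod p: c ≡ 28 (mod 43), and 28^23 mod 43 = 33.
m₂ = c^(d_q) mod q: c ≡ 6 (mod 37), and 6^23 mod 37 = 31.
h = q_inv·(m₁ − m₂) mod p = 7·(33 − 31) mod 43 = 14.
m = m₂ + h·q = 31 + 14·37 = 549.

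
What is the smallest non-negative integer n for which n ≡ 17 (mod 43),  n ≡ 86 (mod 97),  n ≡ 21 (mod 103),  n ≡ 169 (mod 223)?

From n ≡ 17 (mod 43) write n = 17 + 43t. Substituting into n ≡ 86 (mod 97) gives 43t ≡ 69 (mod 97), and since 43⁻¹ ≡ 88 (mod 97), t ≡ 58. Hence n ≡ 17 + 43·58 = 2511 (mod 4171).
From n ≡ 2511 (mod 4171) write n = 2511 + 4171t. Substituting into n ≡ 21 (mod 103) gives 4171t ≡ 85 (mod 103), and since 51⁻¹ ≡ 101 (mod 103), t ≡ 36. Hence n ≡ 2511 + 4171·36 = 152667 (mod 429613).
From n ≡ 152667 (mod 429613) write n = 152667 + 429613t. Substituting into n ≡ 169 (mod 223) gives 429613t ≡ 34 (mod 223), and since 115⁻¹ ≡ 64 (mod 223), t ≡ 169. Hence n ≡ 152667 + 429613·169 = 72757264 (mod 95803699).

72757264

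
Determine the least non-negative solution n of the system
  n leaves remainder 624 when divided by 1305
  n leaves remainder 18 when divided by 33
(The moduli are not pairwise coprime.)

Combine the congruences pairwise.
gcd(1305, 33) = 3 and 3 | (18 − 624), so the pair is consistent; merging gives n ≡ 4539 (mod 14355), where 14355 = lcm(1305, 33).
The solution is unique modulo lcm(1305, 33) = 14355.

4539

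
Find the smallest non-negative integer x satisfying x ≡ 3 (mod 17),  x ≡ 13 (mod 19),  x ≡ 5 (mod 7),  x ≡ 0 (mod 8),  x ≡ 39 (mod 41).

From x ≡ 3 (mod 17) write x = 3 + 17t. Substituting into x ≡ 13 (mod 19) gives 17t ≡ 10 (mod 19), and since 17⁻¹ ≡ 9 (mod 19), t ≡ 14. Hence x ≡ 3 + 17·14 = 241 (mod 323).
From x ≡ 241 (mod 323) write x = 241 + 323t. Substituting into x ≡ 5 (mod 7) gives 323t ≡ 2 (mod 7), and since 1⁻¹ ≡ 1 (mod 7), t ≡ 2. Hence x ≡ 241 + 323·2 = 887 (mod 2261).
From x ≡ 887 (mod 2261) write x = 887 + 2261t. Substituting into x ≡ 0 (mod 8) gives 2261t ≡ 1 (mod 8), and since 5⁻¹ ≡ 5 (mod 8), t ≡ 5. Hence x ≡ 887 + 2261·5 = 12192 (mod 18088).
From x ≡ 12192 (mod 18088) write x = 12192 + 18088t. Substituting into x ≡ 39 (mod 41) gives 18088t ≡ 24 (mod 41), and since 7⁻¹ ≡ 6 (mod 41), t ≡ 21. Hence x ≡ 12192 + 18088·21 = 392040 (mod 741608).

392040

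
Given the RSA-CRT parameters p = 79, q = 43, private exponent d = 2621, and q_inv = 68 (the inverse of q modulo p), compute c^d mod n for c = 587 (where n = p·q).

1981

d_p = d mod (p−1) = 2621 mod 78 = 47; d_q = d mod (q−1) = 17.
m₁ = c^(d_p) mod p: c ≡ 34 (mod 79), and 34^47 mod 79 = 6.
m₂ = c^(d_q) mod q: c ≡ 28 (mod 43), and 28^17 mod 43 = 3.
h = q_inv·(m₁ − m₂) mod p = 68·(6 − 3) mod 79 = 46.
m = m₂ + h·q = 3 + 46·43 = 1981.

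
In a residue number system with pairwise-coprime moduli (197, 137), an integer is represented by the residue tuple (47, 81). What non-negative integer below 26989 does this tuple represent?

26248

Combine the congruences pairwise.
From x ≡ 47 (mod 197) write x = 47 + 197t. Substituting into x ≡ 81 (mod 137) gives 197t ≡ 34 (mod 137), and since 60⁻¹ ≡ 16 (mod 137), t ≡ 133. Hence x ≡ 47 + 197·133 = 26248 (mod 26989).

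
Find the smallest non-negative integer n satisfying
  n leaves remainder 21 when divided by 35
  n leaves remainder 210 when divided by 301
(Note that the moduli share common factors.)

gcd(35, 301) = 7 and 7 | (210 − 21), so the pair is consistent; merging gives n ≡ 511 (mod 1505), where 1505 = lcm(35, 301).
The solution is unique modulo lcm(35, 301) = 1505.

511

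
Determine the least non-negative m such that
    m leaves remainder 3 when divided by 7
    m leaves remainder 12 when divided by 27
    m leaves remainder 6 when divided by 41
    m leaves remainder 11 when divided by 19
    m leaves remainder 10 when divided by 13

1630002

The moduli are pairwise coprime; N = 7·27·41·19·13 = 1914003.
N/7 = 273429; 273429 ≡ 2 (mod 7); 2·4 ≡ 1, so inverse 4.
N/27 = 70889; 70889 ≡ 14 (mod 27); 14·2 ≡ 1, so inverse 2.
N/41 = 46683; 46683 ≡ 25 (mod 41); 25·23 ≡ 1, so inverse 23.
N/19 = 100737; 100737 ≡ 18 (mod 19); 18·18 ≡ 1, so inverse 18.
N/13 = 147231; 147231 ≡ 6 (mod 13); 6·11 ≡ 1, so inverse 11.
m ≡ 3·273429·4 + 12·70889·2 + 6·46683·23 + 11·100737·18 + 10·147231·11 = 47566074.
47566074 mod 1914003 = 1630002.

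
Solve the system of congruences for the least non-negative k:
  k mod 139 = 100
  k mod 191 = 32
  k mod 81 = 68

1117382

From k ≡ 100 (mod 139) write k = 100 + 139t. Substituting into k ≡ 32 (mod 191) gives 139t ≡ 123 (mod 191), and since 139⁻¹ ≡ 11 (mod 191), t ≡ 16. Hence k ≡ 100 + 139·16 = 2324 (mod 26549).
From k ≡ 2324 (mod 26549) write k = 2324 + 26549t. Substituting into k ≡ 68 (mod 81) gives 26549t ≡ 12 (mod 81), and since 62⁻¹ ≡ 17 (mod 81), t ≡ 42. Hence k ≡ 2324 + 26549·42 = 1117382 (mod 2150469).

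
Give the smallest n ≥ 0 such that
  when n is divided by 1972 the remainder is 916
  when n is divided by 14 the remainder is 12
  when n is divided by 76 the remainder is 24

gcd(1972, 14) = 2 and 2 | (12 − 916), so the pair is consistent; merging gives n ≡ 8804 (mod 13804), where 13804 = lcm(1972, 14).
gcd(13804, 76) = 4 and 4 | (24 − 8804), so the pair is consistent; merging gives n ≡ 215864 (mod 262276), where 262276 = lcm(13804, 76).
The solution is unique modulo lcm(1972, 14, 76) = 262276.

215864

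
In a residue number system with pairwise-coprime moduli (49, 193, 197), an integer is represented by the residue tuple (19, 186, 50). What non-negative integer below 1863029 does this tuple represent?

1451546

From x ≡ 19 (mod 49) write x = 19 + 49t. Substituting into x ≡ 186 (mod 193) gives 49t ≡ 167 (mod 193), and since 49⁻¹ ≡ 130 (mod 193), t ≡ 94. Hence x ≡ 19 + 49·94 = 4625 (mod 9457).
From x ≡ 4625 (mod 9457) write x = 4625 + 9457t. Substituting into x ≡ 50 (mod 197) gives 9457t ≡ 153 (mod 197), and since 1⁻¹ ≡ 1 (mod 197), t ≡ 153. Hence x ≡ 4625 + 9457·153 = 1451546 (mod 1863029).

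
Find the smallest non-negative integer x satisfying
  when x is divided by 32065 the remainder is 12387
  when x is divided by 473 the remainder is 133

1070532

gcd(32065, 473) = 11 and 11 | (133 − 12387), so the pair is consistent; merging gives x ≡ 1070532 (mod 1378795), where 1378795 = lcm(32065, 473).
The solution is unique modulo lcm(32065, 473) = 1378795.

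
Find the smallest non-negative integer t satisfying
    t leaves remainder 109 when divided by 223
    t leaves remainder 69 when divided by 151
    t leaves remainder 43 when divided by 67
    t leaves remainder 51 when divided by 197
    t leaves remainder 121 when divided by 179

69651968181

Combine the congruences pairwise.
From t ≡ 109 (mod 223) write t = 109 + 223s. Substituting into t ≡ 69 (mod 151) gives 223s ≡ 111 (mod 151), and since 72⁻¹ ≡ 86 (mod 151), s ≡ 33. Hence t ≡ 109 + 223·33 = 7468 (mod 33673).
From t ≡ 7468 (mod 33673) write t = 7468 + 33673s. Substituting into t ≡ 43 (mod 67) gives 33673s ≡ 12 (mod 67), and since 39⁻¹ ≡ 55 (mod 67), s ≡ 57. Hence t ≡ 7468 + 33673·57 = 1926829 (mod 2256091).
From t ≡ 1926829 (mod 2256091) write t = 1926829 + 2256091s. Substituting into t ≡ 51 (mod 197) gives 2256091s ≡ 79 (mod 197), and since 47⁻¹ ≡ 109 (mod 197), s ≡ 140. Hence t ≡ 1926829 + 2256091·140 = 317779569 (mod 444449927).
From t ≡ 317779569 (mod 444449927) write t = 317779569 + 444449927s. Substituting into t ≡ 121 (mod 179) gives 444449927s ≡ 147 (mod 179), and since 87⁻¹ ≡ 107 (mod 179), s ≡ 156. Hence t ≡ 317779569 + 444449927·156 = 69651968181 (mod 79556536933).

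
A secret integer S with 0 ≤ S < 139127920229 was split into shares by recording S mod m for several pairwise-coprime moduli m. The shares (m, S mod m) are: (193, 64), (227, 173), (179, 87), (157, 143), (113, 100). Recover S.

Combine the congruences pairwise.
From S ≡ 64 (mod 193) write S = 64 + 193t. Substituting into S ≡ 173 (mod 227) gives 193t ≡ 109 (mod 227), and since 193⁻¹ ≡ 20 (mod 227), t ≡ 137. Hence S ≡ 64 + 193·137 = 26505 (mod 43811).
From S ≡ 26505 (mod 43811) write S = 26505 + 43811t. Substituting into S ≡ 87 (mod 179) gives 43811t ≡ 74 (mod 179), and since 135⁻¹ ≡ 61 (mod 179), t ≡ 39. Hence S ≡ 26505 + 43811·39 = 1735134 (mod 7842169).
From S ≡ 1735134 (mod 7842169) write S = 1735134 + 7842169t. Substituting into S ≡ 143 (mod 157) gives 7842169t ≡ 16 (mod 157), and since 19⁻¹ ≡ 124 (mod 157), t ≡ 100. Hence S ≡ 1735134 + 7842169·100 = 785952034 (mod 1231220533).
From S ≡ 785952034 (mod 1231220533) write S = 785952034 + 1231220533t. Substituting into S ≡ 100 (mod 113) gives 1231220533t ≡ 17 (mod 113), and since 105⁻¹ ≡ 14 (mod 113), t ≡ 12. Hence S ≡ 785952034 + 1231220533·12 = 15560598430 (mod 139127920229).

15560598430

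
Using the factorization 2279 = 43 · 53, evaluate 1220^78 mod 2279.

Mod 43: 1220 ≡ 16; by Fermat, exponent reduces to 78 mod 42 = 36; 16^36 ≡ 16 (mod 43).
Mod 53: 1220 ≡ 1; by Fermat, exponent reduces to 78 mod 52 = 26; 1^26 ≡ 1 (mod 53).
Combine by CRT: x ≡ 16 (mod 43), x ≡ 1 (mod 53) ⇒ x ≡ 1220 (mod 2279).

1220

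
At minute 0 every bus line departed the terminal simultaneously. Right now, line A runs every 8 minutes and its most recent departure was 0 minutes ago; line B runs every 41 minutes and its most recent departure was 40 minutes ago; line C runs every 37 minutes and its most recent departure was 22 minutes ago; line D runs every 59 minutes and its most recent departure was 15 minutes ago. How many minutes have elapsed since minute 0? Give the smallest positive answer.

The moduli are pairwise coprime; N = 8·41·37·59 = 716024.
N/8 = 89503; 89503 ≡ 7 (mod 8); 7·7 ≡ 1, so inverse 7.
N/41 = 17464; 17464 ≡ 39 (mod 41); 39·20 ≡ 1, so inverse 20.
N/37 = 19352; 19352 ≡ 1 (mod 37), inverse 1.
N/59 = 12136; 12136 ≡ 41 (mod 59); 41·36 ≡ 1, so inverse 36.
t ≡ 0·89503·7 + 40·17464·20 + 22·19352·1 + 15·12136·36 = 20950384.
20950384 mod 716024 = 185688.

185688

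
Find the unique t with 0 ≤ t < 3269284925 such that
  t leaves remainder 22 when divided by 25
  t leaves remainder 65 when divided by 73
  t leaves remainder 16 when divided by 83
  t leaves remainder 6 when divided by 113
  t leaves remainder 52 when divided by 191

The moduli are pairwise coprime; N = 25·73·83·113·191 = 3269284925.
N/25 = 130771397; 130771397 ≡ 22 (mod 25); 22·8 ≡ 1, so inverse 8.
N/73 = 44784725; 44784725 ≡ 28 (mod 73); 28·60 ≡ 1, so inverse 60.
N/83 = 39388975; 39388975 ≡ 80 (mod 83); 80·55 ≡ 1, so inverse 55.
N/113 = 28931725; 28931725 ≡ 109 (mod 113); 109·28 ≡ 1, so inverse 28.
N/191 = 17116675; 17116675 ≡ 19 (mod 191); 19·181 ≡ 1, so inverse 181.
t ≡ 22·130771397·8 + 65·44784725·60 + 16·39388975·55 + 6·28931725·28 + 52·17116675·181 = 398301166272.
398301166272 mod 3269284925 = 2717690347.

2717690347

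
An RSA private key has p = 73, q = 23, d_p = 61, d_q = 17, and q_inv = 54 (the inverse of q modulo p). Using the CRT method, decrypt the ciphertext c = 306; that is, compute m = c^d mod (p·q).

272

m₁ = c^(d_p) mod p: c ≡ 14 (mod 73), and 14^61 mod 73 = 53.
m₂ = c^(d_q) mod q: c ≡ 7 (mod 23), and 7^17 mod 23 = 19.
h = q_inv·(m₁ − m₂) mod p = 54·(53 − 19) mod 73 = 11.
m = m₂ + h·q = 19 + 11·23 = 272.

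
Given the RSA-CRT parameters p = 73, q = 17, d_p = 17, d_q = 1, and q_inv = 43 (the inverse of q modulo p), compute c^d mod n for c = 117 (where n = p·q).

814

m₁ = c^(d_p) mod p: c ≡ 44 (mod 73), and 44^17 mod 73 = 11.
m₂ = c^(d_q) mod q: c ≡ 15 (mod 17), and 15^1 mod 17 = 15.
h = q_inv·(m₁ − m₂) mod p = 43·(11 − 15) mod 73 = 47.
m = m₂ + h·q = 15 + 47·17 = 814.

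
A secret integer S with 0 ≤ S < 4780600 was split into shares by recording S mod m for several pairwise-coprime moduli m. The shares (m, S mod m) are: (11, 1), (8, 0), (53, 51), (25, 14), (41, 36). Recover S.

3112264

The moduli are pairwise coprime; N = 11·8·53·25·41 = 4780600.
N/11 = 434600; 434600 ≡ 1 (mod 11), inverse 1.
N/8 = 597575; 597575 ≡ 7 (mod 8); 7·7 ≡ 1, so inverse 7.
N/53 = 90200; 90200 ≡ 47 (mod 53); 47·44 ≡ 1, so inverse 44.
N/25 = 191224; 191224 ≡ 24 (mod 25); 24·24 ≡ 1, so inverse 24.
N/41 = 116600; 116600 ≡ 37 (mod 41); 37·10 ≡ 1, so inverse 10.
S ≡ 1·434600·1 + 0·597575·7 + 51·90200·44 + 14·191224·24 + 36·116600·10 = 309070664.
309070664 mod 4780600 = 3112264.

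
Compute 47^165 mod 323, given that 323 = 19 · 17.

64

Mod 19: 47 ≡ 9; by Fermat, exponent reduces to 165 mod 18 = 3; 9^3 ≡ 7 (mod 19).
Mod 17: 47 ≡ 13; by Fermat, exponent reduces to 165 mod 16 = 5; 13^5 ≡ 13 (mod 17).
Combine by CRT: x ≡ 7 (mod 19), x ≡ 13 (mod 17) ⇒ x ≡ 64 (mod 323).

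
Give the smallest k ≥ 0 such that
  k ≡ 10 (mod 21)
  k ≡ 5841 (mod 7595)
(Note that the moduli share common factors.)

Combine the congruences pairwise.
gcd(21, 7595) = 7 and 7 | (5841 − 10), so the pair is consistent; merging gives k ≡ 21031 (mod 22785), where 22785 = lcm(21, 7595).
The solution is unique modulo lcm(21, 7595) = 22785.

21031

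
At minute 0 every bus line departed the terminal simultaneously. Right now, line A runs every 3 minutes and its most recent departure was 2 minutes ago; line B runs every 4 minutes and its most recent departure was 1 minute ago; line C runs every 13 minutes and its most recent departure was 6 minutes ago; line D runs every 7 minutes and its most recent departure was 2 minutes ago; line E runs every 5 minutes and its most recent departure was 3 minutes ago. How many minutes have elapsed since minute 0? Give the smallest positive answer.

2333

From t ≡ 2 (mod 3) write t = 2 + 3s. Substituting into t ≡ 1 (mod 4) gives 3s ≡ 3 (mod 4), and since 3⁻¹ ≡ 3 (mod 4), s ≡ 1. Hence t ≡ 2 + 3·1 = 5 (mod 12).
From t ≡ 5 (mod 12) write t = 5 + 12s. Substituting into t ≡ 6 (mod 13) gives 12s ≡ 1 (mod 13), and since 12⁻¹ ≡ 12 (mod 13), s ≡ 12. Hence t ≡ 5 + 12·12 = 149 (mod 156).
From t ≡ 149 (mod 156) write t = 149 + 156s. Substituting into t ≡ 2 (mod 7) gives 156s ≡ 0 (mod 7), and since 2⁻¹ ≡ 4 (mod 7), s ≡ 0. Hence t ≡ 149 + 156·0 = 149 (mod 1092).
From t ≡ 149 (mod 1092) write t = 149 + 1092s. Substituting into t ≡ 3 (mod 5) gives 1092s ≡ 4 (mod 5), and since 2⁻¹ ≡ 3 (mod 5), s ≡ 2. Hence t ≡ 149 + 1092·2 = 2333 (mod 5460).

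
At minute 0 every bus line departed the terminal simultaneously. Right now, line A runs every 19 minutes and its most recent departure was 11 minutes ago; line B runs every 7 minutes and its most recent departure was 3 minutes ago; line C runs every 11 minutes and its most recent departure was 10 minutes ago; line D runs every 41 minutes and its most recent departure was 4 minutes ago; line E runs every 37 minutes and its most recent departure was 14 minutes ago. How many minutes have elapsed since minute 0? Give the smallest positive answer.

The moduli are pairwise coprime; N = 19·7·11·41·37 = 2219371.
N/19 = 116809; 116809 ≡ 16 (mod 19); 16·6 ≡ 1, so inverse 6.
N/7 = 317053; 317053 ≡ 2 (mod 7); 2·4 ≡ 1, so inverse 4.
N/11 = 201761; 201761 ≡ 10 (mod 11); 10·10 ≡ 1, so inverse 10.
N/41 = 54131; 54131 ≡ 11 (mod 41); 11·15 ≡ 1, so inverse 15.
N/37 = 59983; 59983 ≡ 6 (mod 37); 6·31 ≡ 1, so inverse 31.
t ≡ 11·116809·6 + 3·317053·4 + 10·201761·10 + 4·54131·15 + 14·59983·31 = 60970612.
60970612 mod 2219371 = 1047595.

1047595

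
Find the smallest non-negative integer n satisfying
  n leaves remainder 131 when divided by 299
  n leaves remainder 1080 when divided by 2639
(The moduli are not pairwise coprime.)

gcd(299, 2639) = 13 and 13 | (1080 − 131), so the pair is consistent; merging gives n ≡ 3719 (mod 60697), where 60697 = lcm(299, 2639).
The solution is unique modulo lcm(299, 2639) = 60697.

3719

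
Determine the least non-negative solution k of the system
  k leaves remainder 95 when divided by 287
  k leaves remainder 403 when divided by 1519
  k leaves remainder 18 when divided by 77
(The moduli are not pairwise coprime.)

451546

gcd(287, 1519) = 7 and 7 | (403 − 95), so the pair is consistent; merging gives k ≡ 15593 (mod 62279), where 62279 = lcm(287, 1519).
gcd(62279, 77) = 7 and 7 | (18 − 15593), so the pair is consistent; merging gives k ≡ 451546 (mod 685069), where 685069 = lcm(62279, 77).
The solution is unique modulo lcm(287, 1519, 77) = 685069.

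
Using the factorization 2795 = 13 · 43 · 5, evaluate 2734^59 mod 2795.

Mod 13: 2734 ≡ 4; by Fermat, exponent reduces to 59 mod 12 = 11; 4^11 ≡ 10 (mod 13).
Mod 43: 2734 ≡ 25; by Fermat, exponent reduces to 59 mod 42 = 17; 25^17 ≡ 10 (mod 43).
Mod 5: 2734 ≡ 4; by Fermat, exponent reduces to 59 mod 4 = 3; 4^3 ≡ 4 (mod 5).
Combine by CRT: x ≡ 10 (mod 13), x ≡ 10 (mod 43), x ≡ 4 (mod 5) ⇒ x ≡ 569 (mod 2795).

569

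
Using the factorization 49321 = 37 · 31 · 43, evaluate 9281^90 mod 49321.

Mod 37: 9281 ≡ 31; by Fermat, exponent reduces to 90 mod 36 = 18; 31^18 ≡ 36 (mod 37).
Mod 31: 9281 ≡ 12; since 30 | 90, by Fermat 12^90 ≡ 1 (mod 31).
Mod 43: 9281 ≡ 36; by Fermat, exponent reduces to 90 mod 42 = 6; 36^6 ≡ 1 (mod 43).
Combine by CRT: x ≡ 36 (mod 37), x ≡ 1 (mod 31), x ≡ 1 (mod 43) ⇒ x ≡ 46656 (mod 49321).

46656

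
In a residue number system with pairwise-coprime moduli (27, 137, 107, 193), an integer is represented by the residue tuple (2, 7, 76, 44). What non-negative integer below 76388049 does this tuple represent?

41193578

The moduli are pairwise coprime; N = 27·137·107·193 = 76388049.
N/27 = 2829187; 2829187 ≡ 19 (mod 27); 19·10 ≡ 1, so inverse 10.
N/137 = 557577; 557577 ≡ 124 (mod 137); 124·21 ≡ 1, so inverse 21.
N/107 = 713907; 713907 ≡ 3 (mod 107); 3·36 ≡ 1, so inverse 36.
N/193 = 395793; 395793 ≡ 143 (mod 193); 143·27 ≡ 1, so inverse 27.
x ≡ 2·2829187·10 + 7·557577·21 + 76·713907·36 + 44·395793·27 = 2561999195.
2561999195 mod 76388049 = 41193578.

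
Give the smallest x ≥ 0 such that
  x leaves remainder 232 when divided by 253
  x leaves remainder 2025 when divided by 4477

gcd(253, 4477) = 11 and 11 | (2025 − 232), so the pair is consistent; merging gives x ≡ 91565 (mod 102971), where 102971 = lcm(253, 4477).
The solution is unique modulo lcm(253, 4477) = 102971.

91565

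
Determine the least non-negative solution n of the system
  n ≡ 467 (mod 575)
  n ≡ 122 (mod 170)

gcd(575, 170) = 5 and 5 | (122 − 467), so the pair is consistent; merging gives n ≡ 7942 (mod 19550), where 19550 = lcm(575, 170).
The solution is unique modulo lcm(575, 170) = 19550.

7942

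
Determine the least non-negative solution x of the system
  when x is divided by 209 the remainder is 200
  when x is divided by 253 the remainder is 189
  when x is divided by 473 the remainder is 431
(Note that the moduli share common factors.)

203348

gcd(209, 253) = 11 and 11 | (189 − 200), so the pair is consistent; merging gives x ≡ 1454 (mod 4807), where 4807 = lcm(209, 253).
gcd(4807, 473) = 11 and 11 | (431 − 1454), so the pair is consistent; merging gives x ≡ 203348 (mod 206701), where 206701 = lcm(4807, 473).
The solution is unique modulo lcm(209, 253, 473) = 206701.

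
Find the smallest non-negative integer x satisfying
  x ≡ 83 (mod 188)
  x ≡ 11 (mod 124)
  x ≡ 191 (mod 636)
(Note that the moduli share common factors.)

342995

gcd(188, 124) = 4 and 4 | (11 − 83), so the pair is consistent; merging gives x ≡ 4971 (mod 5828), where 5828 = lcm(188, 124).
gcd(5828, 636) = 4 and 4 | (191 − 4971), so the pair is consistent; merging gives x ≡ 342995 (mod 926652), where 926652 = lcm(5828, 636).
The solution is unique modulo lcm(188, 124, 636) = 926652.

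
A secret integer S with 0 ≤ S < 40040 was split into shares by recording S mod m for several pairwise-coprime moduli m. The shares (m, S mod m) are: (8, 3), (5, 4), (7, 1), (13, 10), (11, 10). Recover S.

37619

The moduli are pairwise coprime; N = 8·5·7·13·11 = 40040.
N/8 = 5005; 5005 ≡ 5 (mod 8); 5·5 ≡ 1, so inverse 5.
N/5 = 8008; 8008 ≡ 3 (mod 5); 3·2 ≡ 1, so inverse 2.
N/7 = 5720; 5720 ≡ 1 (mod 7), inverse 1.
N/13 = 3080; 3080 ≡ 12 (mod 13); 12·12 ≡ 1, so inverse 12.
N/11 = 3640; 3640 ≡ 10 (mod 11); 10·10 ≡ 1, so inverse 10.
S ≡ 3·5005·5 + 4·8008·2 + 1·5720·1 + 10·3080·12 + 10·3640·10 = 878459.
878459 mod 40040 = 37619.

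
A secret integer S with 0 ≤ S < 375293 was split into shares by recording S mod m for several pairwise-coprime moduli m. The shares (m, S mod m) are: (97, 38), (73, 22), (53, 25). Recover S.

From S ≡ 38 (mod 97) write S = 38 + 97t. Substituting into S ≡ 22 (mod 73) gives 97t ≡ 57 (mod 73), and since 24⁻¹ ≡ 70 (mod 73), t ≡ 48. Hence S ≡ 38 + 97·48 = 4694 (mod 7081).
From S ≡ 4694 (mod 7081) write S = 4694 + 7081t. Substituting into S ≡ 25 (mod 53) gives 7081t ≡ 48 (mod 53), and since 32⁻¹ ≡ 5 (mod 53), t ≡ 28. Hence S ≡ 4694 + 7081·28 = 202962 (mod 375293).

202962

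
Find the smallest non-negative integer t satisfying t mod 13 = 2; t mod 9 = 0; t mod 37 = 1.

2628

From t ≡ 2 (mod 13) write t = 2 + 13s. Substituting into t ≡ 0 (mod 9) gives 13s ≡ 7 (mod 9), and since 4⁻¹ ≡ 7 (mod 9), s ≡ 4. Hence t ≡ 2 + 13·4 = 54 (mod 117).
From t ≡ 54 (mod 117) write t = 54 + 117s. Substituting into t ≡ 1 (mod 37) gives 117s ≡ 21 (mod 37), and since 6⁻¹ ≡ 31 (mod 37), s ≡ 22. Hence t ≡ 54 + 117·22 = 2628 (mod 4329).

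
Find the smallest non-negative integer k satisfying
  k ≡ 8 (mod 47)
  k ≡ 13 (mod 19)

Combine the congruences pairwise.
From k ≡ 8 (mod 47) write k = 8 + 47t. Substituting into k ≡ 13 (mod 19) gives 47t ≡ 5 (mod 19), and since 9⁻¹ ≡ 17 (mod 19), t ≡ 9. Hence k ≡ 8 + 47·9 = 431 (mod 893).

431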